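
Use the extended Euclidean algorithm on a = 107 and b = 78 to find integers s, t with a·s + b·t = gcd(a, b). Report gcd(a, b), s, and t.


Euclidean algorithm on (107, 78) — divide until remainder is 0:
  107 = 1 · 78 + 29
  78 = 2 · 29 + 20
  29 = 1 · 20 + 9
  20 = 2 · 9 + 2
  9 = 4 · 2 + 1
  2 = 2 · 1 + 0
gcd(107, 78) = 1.
Track Bezout coefficients alongside the remainders: start with r₀ = 107 = a·1 + b·0 (s = 1, t = 0) and r₁ = 78 = a·0 + b·1 (s = 0, t = 1); each new remainder r_{k+1} = r_{k-1} − q_k·r_k inherits s_{k+1} = s_{k-1} − q_k·s_k, t_{k+1} = t_{k-1} − q_k·t_k, so r_k = a·s_k + b·t_k at every step:
  q = 1: r = 29, s = 1 − 1·0 = 1, t = 0 − 1·1 = -1  (check: 107·1 + 78·(-1) = 29)
  q = 2: r = 20, s = 0 − 2·1 = -2, t = 1 − 2·(-1) = 3  (check: 107·(-2) + 78·3 = 20)
  q = 1: r = 9, s = 1 − 1·(-2) = 3, t = -1 − 1·3 = -4  (check: 107·3 + 78·(-4) = 9)
  q = 2: r = 2, s = -2 − 2·3 = -8, t = 3 − 2·(-4) = 11  (check: 107·(-8) + 78·11 = 2)
  q = 4: r = 1, s = 3 − 4·(-8) = 35, t = -4 − 4·11 = -48  (check: 107·35 + 78·(-48) = 1)
The row with r = 1 (the gcd) gives the Bezout coefficients s = 35, t = -48.
Result: 107 · (35) + 78 · (-48) = 1.

gcd(107, 78) = 1; s = 35, t = -48 (check: 107·35 + 78·(-48) = 1).


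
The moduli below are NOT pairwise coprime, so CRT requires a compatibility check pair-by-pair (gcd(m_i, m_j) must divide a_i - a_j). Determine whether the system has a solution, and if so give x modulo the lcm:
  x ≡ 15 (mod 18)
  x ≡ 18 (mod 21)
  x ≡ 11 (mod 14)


Moduli 18, 21, 14 are not pairwise coprime, so CRT works modulo lcm(m_i) when all pairwise compatibility conditions hold.
Pairwise compatibility: gcd(m_i, m_j) must divide a_i - a_j for every pair.
Merge one congruence at a time:
  Start: x ≡ 15 (mod 18).
  Combine with x ≡ 18 (mod 21): gcd(18, 21) = 3; 18 - 15 = 3, which IS divisible by 3, so compatible.
    Write x = 15 + 18·t and substitute into x ≡ 18 (mod 21): 18·t ≡ 18 − 15 = 3 (mod 21).
    Divide the congruence (and modulus) by g = 3: 6·t ≡ 1 (mod 7).
    The inverse of 6 mod 7 is 6 (since 6·6 = 36 = 5·7 + 1), so t ≡ 6·1 = 6 ≡ 6 (mod 7).
    Then x = 15 + 18·6 = 123, valid modulo lcm(18, 21) = 126: x ≡ 123 (mod 126).
  Combine with x ≡ 11 (mod 14): gcd(126, 14) = 14; 11 - 123 = -112, which IS divisible by 14, so compatible.
    Write x = 123 + 126·t and substitute into x ≡ 11 (mod 14): 126·t ≡ 11 − 123 = -112 (mod 14).
    Divide the congruence (and modulus) by g = 14: 9·t ≡ -8 (mod 1).
    Modulo 1 every t works; take t = 0.
    Then x = 123 + 126·0 = 123, valid modulo lcm(126, 14) = 126: x ≡ 123 (mod 126).
Verify: 123 mod 18 = 15, 123 mod 21 = 18, 123 mod 14 = 11.

x ≡ 123 (mod 126).


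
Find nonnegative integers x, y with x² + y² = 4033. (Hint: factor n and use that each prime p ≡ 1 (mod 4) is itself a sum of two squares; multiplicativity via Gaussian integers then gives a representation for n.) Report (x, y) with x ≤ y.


Step 1: Factor n = 4033 = 37 · 109.
Step 2: Check the mod-4 condition on each prime factor: 37 ≡ 1 (mod 4), exponent 1; 109 ≡ 1 (mod 4), exponent 1.
All primes ≡ 3 (mod 4) appear to even exponent (or don't appear), so by the two-squares theorem n IS expressible as a sum of two squares.
Step 3: Build a representation. Here n = 37 · 109 is a product of primes ≡ 1 (mod 4). Each prime p ≡ 1 (mod 4) is itself a sum of two squares; find a² by testing p − a² for a perfect square:
  37: 37 − 1² = 36 = 6² ⇒ 37 = 1² + 6².
  109: 109 − 1² = 108, 109 − 2² = 105, 109 − 3² = 100 = 10² ⇒ 109 = 3² + 10².
  Combine using the Brahmagupta–Fibonacci identity (a² + b²)(c² + d²) = (ac − bd)² + (ad + bc)² = (ac + bd)² + (ad − bc)²:
  37 · 109 = 4033: from (1² + 6²)(3² + 10²), take (1·3 − 6·10, 1·10 + 6·3) = (3 − 60, 10 + 18) = (-57, 28); dropping signs (only squares matter) gives (57, 28); check 57² + 28² = 3249 + 784 = 4033 ✓.
Step 4: Order so x ≤ y and verify: 28² + 57² = 784 + 3249 = 4033 = n. ✓

n = 4033 = 28² + 57² (one valid representation with x ≤ y).


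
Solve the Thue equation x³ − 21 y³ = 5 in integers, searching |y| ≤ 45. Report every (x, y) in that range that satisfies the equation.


The equation is x³ - 21y³ = 5. For fixed y, x³ = 21·y³ + 5, so a solution requires the RHS to be a perfect cube.
Strategy: iterate y from -45 to 45, compute RHS = 21·y³ + 5, and check whether it is a (positive or negative) perfect cube.
Check small values of y:
  y = 0: RHS = 5 is not a perfect cube.
  y = 1: RHS = 26 is not a perfect cube.
  y = -1: RHS = -16 is not a perfect cube.
  y = 2: RHS = 173 is not a perfect cube.
  y = -2: RHS = -163 is not a perfect cube.
  y = 3: RHS = 572 is not a perfect cube.
  y = -3: RHS = -562 is not a perfect cube.
Continuing the search up to |y| = 45 finds no solutions either.
No (x, y) in the scanned range satisfies the equation.

No integer solutions with |y| ≤ 45.


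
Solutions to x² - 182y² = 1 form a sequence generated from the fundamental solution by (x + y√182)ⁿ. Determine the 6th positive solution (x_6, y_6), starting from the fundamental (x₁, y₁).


Step 1: Find the fundamental solution (x₁, y₁) of x² - 182y² = 1.
  Expand √182 as a continued fraction. a₀ = ⌊√182⌋ = 13; iterate m_{k+1} = d_k·a_k − m_k, d_{k+1} = (182 − m_{k+1}²)/d_k, a_{k+1} = ⌊(a₀ + m_{k+1})/d_{k+1}⌋ (starting m₀ = 0, d₀ = 1), with convergents p_k = a_k·p_{k-1} + p_{k-2}, q_k = a_k·q_{k-1} + q_{k-2} (p₋₁ = 1, q₋₁ = 0):
  k = 0: a₀ = 13; p₀/q₀ = 13/1; p₀² − 182·q₀² = 169 − 182 = -13.
  k = 1: m = 13, d = 13, a = ⌊(13 + 13)/13⌋ = 2; p/q = (2·13 + 1)/(2·1 + 0) = 27/2; p² − 182·q² = 729 − 728 = 1.
  The first convergent with p² − 182·q² = 1 gives the fundamental solution (x₁, y₁) = (27, 2).
Step 2: Apply the recurrence (x_{n+1}, y_{n+1}) = (x₁x_n + 182y₁y_n, x₁y_n + y₁x_n) repeatedly.
  From (x_1, y_1) = (27, 2): x_2 = 27·27 + 182·2·2 = 1457; y_2 = 27·2 + 2·27 = 108.
  From (x_2, y_2) = (1457, 108): x_3 = 27·1457 + 182·2·108 = 78651; y_3 = 27·108 + 2·1457 = 5830.
  From (x_3, y_3) = (78651, 5830): x_4 = 27·78651 + 182·2·5830 = 4245697; y_4 = 27·5830 + 2·78651 = 314712.
  From (x_4, y_4) = (4245697, 314712): x_5 = 27·4245697 + 182·2·314712 = 229188987; y_5 = 27·314712 + 2·4245697 = 16988618.
  From (x_5, y_5) = (229188987, 16988618): x_6 = 27·229188987 + 182·2·16988618 = 12371959601; y_6 = 27·16988618 + 2·229188987 = 917070660.
Step 3: Verify x_6² - 182·y_6² = 153065384368776079201 - 153065384368776079200 = 1 (should be 1). ✓

(x_1, y_1) = (27, 2); (x_6, y_6) = (12371959601, 917070660).


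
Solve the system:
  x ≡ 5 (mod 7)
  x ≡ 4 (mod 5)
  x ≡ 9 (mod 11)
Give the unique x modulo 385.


Moduli 7, 5, 11 are pairwise coprime; by CRT there is a unique solution modulo M = 7 · 5 · 11 = 385.
Solve pairwise, accumulating the modulus:
  Start with x ≡ 5 (mod 7).
  Combine with x ≡ 4 (mod 5): since gcd(7, 5) = 1, we get a unique residue mod 35.
    Write x = 5 + 7·t and substitute into x ≡ 4 (mod 5): 7·t ≡ 4 − 5 = -1 (mod 5).
    Reduce coefficients mod 5: 2·t ≡ 4 (mod 5).
    The inverse of 2 mod 5 is 3 (since 2·3 = 6 = 1·5 + 1), so t ≡ 3·4 = 12 ≡ 2 (mod 5).
    Then x = 5 + 7·2 = 19, valid modulo lcm(7, 5) = 35: x ≡ 19 (mod 35).
  Combine with x ≡ 9 (mod 11): since gcd(35, 11) = 1, we get a unique residue mod 385.
    Write x = 19 + 35·t and substitute into x ≡ 9 (mod 11): 35·t ≡ 9 − 19 = -10 (mod 11).
    Reduce coefficients mod 11: 2·t ≡ 1 (mod 11).
    The inverse of 2 mod 11 is 6 (since 2·6 = 12 = 1·11 + 1), so t ≡ 6·1 = 6 ≡ 6 (mod 11).
    Then x = 19 + 35·6 = 229, valid modulo lcm(35, 11) = 385: x ≡ 229 (mod 385).
Verify: 229 mod 7 = 5 ✓, 229 mod 5 = 4 ✓, 229 mod 11 = 9 ✓.

x ≡ 229 (mod 385).


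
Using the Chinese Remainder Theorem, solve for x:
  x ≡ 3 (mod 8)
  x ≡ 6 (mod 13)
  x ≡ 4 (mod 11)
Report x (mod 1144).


Moduli 8, 13, 11 are pairwise coprime; by CRT there is a unique solution modulo M = 8 · 13 · 11 = 1144.
Solve pairwise, accumulating the modulus:
  Start with x ≡ 3 (mod 8).
  Combine with x ≡ 6 (mod 13): since gcd(8, 13) = 1, we get a unique residue mod 104.
    Write x = 3 + 8·t and substitute into x ≡ 6 (mod 13): 8·t ≡ 6 − 3 = 3 (mod 13).
    The inverse of 8 mod 13 is 5 (since 8·5 = 40 = 3·13 + 1), so t ≡ 5·3 = 15 ≡ 2 (mod 13).
    Then x = 3 + 8·2 = 19, valid modulo lcm(8, 13) = 104: x ≡ 19 (mod 104).
  Combine with x ≡ 4 (mod 11): since gcd(104, 11) = 1, we get a unique residue mod 1144.
    Write x = 19 + 104·t and substitute into x ≡ 4 (mod 11): 104·t ≡ 4 − 19 = -15 (mod 11).
    Reduce coefficients mod 11: 5·t ≡ 7 (mod 11).
    The inverse of 5 mod 11 is 9 (since 5·9 = 45 = 4·11 + 1), so t ≡ 9·7 = 63 ≡ 8 (mod 11).
    Then x = 19 + 104·8 = 851, valid modulo lcm(104, 11) = 1144: x ≡ 851 (mod 1144).
Verify: 851 mod 8 = 3 ✓, 851 mod 13 = 6 ✓, 851 mod 11 = 4 ✓.

x ≡ 851 (mod 1144).


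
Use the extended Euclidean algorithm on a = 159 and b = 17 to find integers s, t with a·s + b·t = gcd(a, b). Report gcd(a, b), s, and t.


Euclidean algorithm on (159, 17) — divide until remainder is 0:
  159 = 9 · 17 + 6
  17 = 2 · 6 + 5
  6 = 1 · 5 + 1
  5 = 5 · 1 + 0
gcd(159, 17) = 1.
Track Bezout coefficients alongside the remainders: start with r₀ = 159 = a·1 + b·0 (s = 1, t = 0) and r₁ = 17 = a·0 + b·1 (s = 0, t = 1); each new remainder r_{k+1} = r_{k-1} − q_k·r_k inherits s_{k+1} = s_{k-1} − q_k·s_k, t_{k+1} = t_{k-1} − q_k·t_k, so r_k = a·s_k + b·t_k at every step:
  q = 9: r = 6, s = 1 − 9·0 = 1, t = 0 − 9·1 = -9  (check: 159·1 + 17·(-9) = 6)
  q = 2: r = 5, s = 0 − 2·1 = -2, t = 1 − 2·(-9) = 19  (check: 159·(-2) + 17·19 = 5)
  q = 1: r = 1, s = 1 − 1·(-2) = 3, t = -9 − 1·19 = -28  (check: 159·3 + 17·(-28) = 1)
The row with r = 1 (the gcd) gives the Bezout coefficients s = 3, t = -28.
Result: 159 · (3) + 17 · (-28) = 1.

gcd(159, 17) = 1; s = 3, t = -28 (check: 159·3 + 17·(-28) = 1).


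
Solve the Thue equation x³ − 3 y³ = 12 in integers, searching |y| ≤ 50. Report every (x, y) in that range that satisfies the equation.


The equation is x³ - 3y³ = 12. For fixed y, x³ = 3·y³ + 12, so a solution requires the RHS to be a perfect cube.
Strategy: iterate y from -50 to 50, compute RHS = 3·y³ + 12, and check whether it is a (positive or negative) perfect cube.
Check small values of y:
  y = 0: RHS = 12 is not a perfect cube.
  y = 1: RHS = 15 is not a perfect cube.
  y = -1: RHS = 9 is not a perfect cube.
  y = 2: RHS = 36 is not a perfect cube.
  y = -2: RHS = -12 is not a perfect cube.
  y = 3: RHS = 93 is not a perfect cube.
  y = -3: RHS = -69 is not a perfect cube.
Continuing the search up to |y| = 50 finds no solutions either.
No (x, y) in the scanned range satisfies the equation.

No integer solutions with |y| ≤ 50.


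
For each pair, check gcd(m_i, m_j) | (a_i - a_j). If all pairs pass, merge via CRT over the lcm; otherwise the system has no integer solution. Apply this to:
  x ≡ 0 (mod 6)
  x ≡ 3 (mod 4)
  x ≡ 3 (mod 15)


Moduli 6, 4, 15 are not pairwise coprime, so CRT works modulo lcm(m_i) when all pairwise compatibility conditions hold.
Pairwise compatibility: gcd(m_i, m_j) must divide a_i - a_j for every pair.
Merge one congruence at a time:
  Start: x ≡ 0 (mod 6).
  Combine with x ≡ 3 (mod 4): gcd(6, 4) = 2, and 3 - 0 = 3 is NOT divisible by 2.
    ⇒ system is inconsistent (no integer solution).

No solution (the system is inconsistent).


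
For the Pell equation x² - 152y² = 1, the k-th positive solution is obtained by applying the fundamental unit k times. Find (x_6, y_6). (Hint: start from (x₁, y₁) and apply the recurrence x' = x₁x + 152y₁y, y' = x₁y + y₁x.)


Step 1: Find the fundamental solution (x₁, y₁) of x² - 152y² = 1.
  Expand √152 as a continued fraction. a₀ = ⌊√152⌋ = 12; iterate m_{k+1} = d_k·a_k − m_k, d_{k+1} = (152 − m_{k+1}²)/d_k, a_{k+1} = ⌊(a₀ + m_{k+1})/d_{k+1}⌋ (starting m₀ = 0, d₀ = 1), with convergents p_k = a_k·p_{k-1} + p_{k-2}, q_k = a_k·q_{k-1} + q_{k-2} (p₋₁ = 1, q₋₁ = 0):
  k = 0: a₀ = 12; p₀/q₀ = 12/1; p₀² − 152·q₀² = 144 − 152 = -8.
  k = 1: m = 12, d = 8, a = ⌊(12 + 12)/8⌋ = 3; p/q = (3·12 + 1)/(3·1 + 0) = 37/3; p² − 152·q² = 1369 − 1368 = 1.
  The first convergent with p² − 152·q² = 1 gives the fundamental solution (x₁, y₁) = (37, 3).
Step 2: Apply the recurrence (x_{n+1}, y_{n+1}) = (x₁x_n + 152y₁y_n, x₁y_n + y₁x_n) repeatedly.
  From (x_1, y_1) = (37, 3): x_2 = 37·37 + 152·3·3 = 2737; y_2 = 37·3 + 3·37 = 222.
  From (x_2, y_2) = (2737, 222): x_3 = 37·2737 + 152·3·222 = 202501; y_3 = 37·222 + 3·2737 = 16425.
  From (x_3, y_3) = (202501, 16425): x_4 = 37·202501 + 152·3·16425 = 14982337; y_4 = 37·16425 + 3·202501 = 1215228.
  From (x_4, y_4) = (14982337, 1215228): x_5 = 37·14982337 + 152·3·1215228 = 1108490437; y_5 = 37·1215228 + 3·14982337 = 89910447.
  From (x_5, y_5) = (1108490437, 89910447): x_6 = 37·1108490437 + 152·3·89910447 = 82013310001; y_6 = 37·89910447 + 3·1108490437 = 6652157850.
Step 3: Verify x_6² - 152·y_6² = 6726183017320126620001 - 6726183017320126620000 = 1 (should be 1). ✓

(x_1, y_1) = (37, 3); (x_6, y_6) = (82013310001, 6652157850).


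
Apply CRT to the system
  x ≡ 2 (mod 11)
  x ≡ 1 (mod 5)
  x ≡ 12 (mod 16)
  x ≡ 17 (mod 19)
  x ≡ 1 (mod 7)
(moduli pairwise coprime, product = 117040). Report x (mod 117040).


Product of moduli M = 11 · 5 · 16 · 19 · 7 = 117040.
Merge one congruence at a time:
  Start: x ≡ 2 (mod 11).
  Combine with x ≡ 1 (mod 5); new modulus lcm = 55.
    Write x = 2 + 11·t and substitute into x ≡ 1 (mod 5): 11·t ≡ 1 − 2 = -1 (mod 5).
    Reduce coefficients mod 5: 1·t ≡ 4 (mod 5).
    So t ≡ 4 (mod 5).
    Then x = 2 + 11·4 = 46, valid modulo lcm(11, 5) = 55: x ≡ 46 (mod 55).
  Combine with x ≡ 12 (mod 16); new modulus lcm = 880.
    Write x = 46 + 55·t and substitute into x ≡ 12 (mod 16): 55·t ≡ 12 − 46 = -34 (mod 16).
    Reduce coefficients mod 16: 7·t ≡ 14 (mod 16).
    The inverse of 7 mod 16 is 7 (since 7·7 = 49 = 3·16 + 1), so t ≡ 7·14 = 98 ≡ 2 (mod 16).
    Then x = 46 + 55·2 = 156, valid modulo lcm(55, 16) = 880: x ≡ 156 (mod 880).
  Combine with x ≡ 17 (mod 19); new modulus lcm = 16720.
    Write x = 156 + 880·t and substitute into x ≡ 17 (mod 19): 880·t ≡ 17 − 156 = -139 (mod 19).
    Reduce coefficients mod 19: 6·t ≡ 13 (mod 19).
    The inverse of 6 mod 19 is 16 (since 6·16 = 96 = 5·19 + 1), so t ≡ 16·13 = 208 ≡ 18 (mod 19).
    Then x = 156 + 880·18 = 15996, valid modulo lcm(880, 19) = 16720: x ≡ 15996 (mod 16720).
  Combine with x ≡ 1 (mod 7); new modulus lcm = 117040.
    Write x = 15996 + 16720·t and substitute into x ≡ 1 (mod 7): 16720·t ≡ 1 − 15996 = -15995 (mod 7).
    Reduce coefficients mod 7: 4·t ≡ 0 (mod 7).
    The inverse of 4 mod 7 is 2 (since 4·2 = 8 = 1·7 + 1), so t ≡ 2·0 = 0 ≡ 0 (mod 7).
    Then x = 15996 + 16720·0 = 15996, valid modulo lcm(16720, 7) = 117040: x ≡ 15996 (mod 117040).
Verify against each original: 15996 mod 11 = 2, 15996 mod 5 = 1, 15996 mod 16 = 12, 15996 mod 19 = 17, 15996 mod 7 = 1.

x ≡ 15996 (mod 117040).


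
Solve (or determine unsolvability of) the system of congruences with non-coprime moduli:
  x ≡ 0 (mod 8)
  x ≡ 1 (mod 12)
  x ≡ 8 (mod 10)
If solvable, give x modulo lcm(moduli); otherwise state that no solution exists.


Moduli 8, 12, 10 are not pairwise coprime, so CRT works modulo lcm(m_i) when all pairwise compatibility conditions hold.
Pairwise compatibility: gcd(m_i, m_j) must divide a_i - a_j for every pair.
Merge one congruence at a time:
  Start: x ≡ 0 (mod 8).
  Combine with x ≡ 1 (mod 12): gcd(8, 12) = 4, and 1 - 0 = 1 is NOT divisible by 4.
    ⇒ system is inconsistent (no integer solution).

No solution (the system is inconsistent).


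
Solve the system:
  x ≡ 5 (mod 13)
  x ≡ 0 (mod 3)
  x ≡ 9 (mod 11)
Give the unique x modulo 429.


Moduli 13, 3, 11 are pairwise coprime; by CRT there is a unique solution modulo M = 13 · 3 · 11 = 429.
Solve pairwise, accumulating the modulus:
  Start with x ≡ 5 (mod 13).
  Combine with x ≡ 0 (mod 3): since gcd(13, 3) = 1, we get a unique residue mod 39.
    Write x = 5 + 13·t and substitute into x ≡ 0 (mod 3): 13·t ≡ 0 − 5 = -5 (mod 3).
    Reduce coefficients mod 3: 1·t ≡ 1 (mod 3).
    So t ≡ 1 (mod 3).
    Then x = 5 + 13·1 = 18, valid modulo lcm(13, 3) = 39: x ≡ 18 (mod 39).
  Combine with x ≡ 9 (mod 11): since gcd(39, 11) = 1, we get a unique residue mod 429.
    Write x = 18 + 39·t and substitute into x ≡ 9 (mod 11): 39·t ≡ 9 − 18 = -9 (mod 11).
    Reduce coefficients mod 11: 6·t ≡ 2 (mod 11).
    The inverse of 6 mod 11 is 2 (since 6·2 = 12 = 1·11 + 1), so t ≡ 2·2 = 4 ≡ 4 (mod 11).
    Then x = 18 + 39·4 = 174, valid modulo lcm(39, 11) = 429: x ≡ 174 (mod 429).
Verify: 174 mod 13 = 5 ✓, 174 mod 3 = 0 ✓, 174 mod 11 = 9 ✓.

x ≡ 174 (mod 429).


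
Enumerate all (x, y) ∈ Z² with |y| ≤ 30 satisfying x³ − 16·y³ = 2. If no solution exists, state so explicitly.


The equation is x³ - 16y³ = 2. For fixed y, x³ = 16·y³ + 2, so a solution requires the RHS to be a perfect cube.
Strategy: iterate y from -30 to 30, compute RHS = 16·y³ + 2, and check whether it is a (positive or negative) perfect cube.
Check small values of y:
  y = 0: RHS = 2 is not a perfect cube.
  y = 1: RHS = 18 is not a perfect cube.
  y = -1: RHS = -14 is not a perfect cube.
  y = 2: RHS = 130 is not a perfect cube.
  y = -2: RHS = -126 is not a perfect cube.
  y = 3: RHS = 434 is not a perfect cube.
  y = -3: RHS = -430 is not a perfect cube.
Continuing the search up to |y| = 30 finds no solutions either.
No (x, y) in the scanned range satisfies the equation.

No integer solutions with |y| ≤ 30.


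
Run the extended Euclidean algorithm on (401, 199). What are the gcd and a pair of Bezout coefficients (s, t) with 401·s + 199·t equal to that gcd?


Euclidean algorithm on (401, 199) — divide until remainder is 0:
  401 = 2 · 199 + 3
  199 = 66 · 3 + 1
  3 = 3 · 1 + 0
gcd(401, 199) = 1.
Track Bezout coefficients alongside the remainders: start with r₀ = 401 = a·1 + b·0 (s = 1, t = 0) and r₁ = 199 = a·0 + b·1 (s = 0, t = 1); each new remainder r_{k+1} = r_{k-1} − q_k·r_k inherits s_{k+1} = s_{k-1} − q_k·s_k, t_{k+1} = t_{k-1} − q_k·t_k, so r_k = a·s_k + b·t_k at every step:
  q = 2: r = 3, s = 1 − 2·0 = 1, t = 0 − 2·1 = -2  (check: 401·1 + 199·(-2) = 3)
  q = 66: r = 1, s = 0 − 66·1 = -66, t = 1 − 66·(-2) = 133  (check: 401·(-66) + 199·133 = 1)
The row with r = 1 (the gcd) gives the Bezout coefficients s = -66, t = 133.
Result: 401 · (-66) + 199 · (133) = 1.

gcd(401, 199) = 1; s = -66, t = 133 (check: 401·(-66) + 199·133 = 1).


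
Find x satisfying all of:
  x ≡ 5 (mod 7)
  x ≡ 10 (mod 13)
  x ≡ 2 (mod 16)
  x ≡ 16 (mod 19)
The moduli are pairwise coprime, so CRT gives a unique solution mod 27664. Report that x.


Product of moduli M = 7 · 13 · 16 · 19 = 27664.
Merge one congruence at a time:
  Start: x ≡ 5 (mod 7).
  Combine with x ≡ 10 (mod 13); new modulus lcm = 91.
    Write x = 5 + 7·t and substitute into x ≡ 10 (mod 13): 7·t ≡ 10 − 5 = 5 (mod 13).
    The inverse of 7 mod 13 is 2 (since 7·2 = 14 = 1·13 + 1), so t ≡ 2·5 = 10 ≡ 10 (mod 13).
    Then x = 5 + 7·10 = 75, valid modulo lcm(7, 13) = 91: x ≡ 75 (mod 91).
  Combine with x ≡ 2 (mod 16); new modulus lcm = 1456.
    Write x = 75 + 91·t and substitute into x ≡ 2 (mod 16): 91·t ≡ 2 − 75 = -73 (mod 16).
    Reduce coefficients mod 16: 11·t ≡ 7 (mod 16).
    The inverse of 11 mod 16 is 3 (since 11·3 = 33 = 2·16 + 1), so t ≡ 3·7 = 21 ≡ 5 (mod 16).
    Then x = 75 + 91·5 = 530, valid modulo lcm(91, 16) = 1456: x ≡ 530 (mod 1456).
  Combine with x ≡ 16 (mod 19); new modulus lcm = 27664.
    Write x = 530 + 1456·t and substitute into x ≡ 16 (mod 19): 1456·t ≡ 16 − 530 = -514 (mod 19).
    Reduce coefficients mod 19: 12·t ≡ 18 (mod 19).
    The inverse of 12 mod 19 is 8 (since 12·8 = 96 = 5·19 + 1), so t ≡ 8·18 = 144 ≡ 11 (mod 19).
    Then x = 530 + 1456·11 = 16546, valid modulo lcm(1456, 19) = 27664: x ≡ 16546 (mod 27664).
Verify against each original: 16546 mod 7 = 5, 16546 mod 13 = 10, 16546 mod 16 = 2, 16546 mod 19 = 16.

x ≡ 16546 (mod 27664).


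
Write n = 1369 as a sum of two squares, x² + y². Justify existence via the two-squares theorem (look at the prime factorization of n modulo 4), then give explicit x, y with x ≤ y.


Step 1: Factor n = 1369 = 37^2.
Step 2: Check the mod-4 condition on each prime factor: 37 ≡ 1 (mod 4), exponent 2.
All primes ≡ 3 (mod 4) appear to even exponent (or don't appear), so by the two-squares theorem n IS expressible as a sum of two squares.
Step 3: Build a representation. Here n = 37 · 37 is a product of primes ≡ 1 (mod 4). Each prime p ≡ 1 (mod 4) is itself a sum of two squares; find a² by testing p − a² for a perfect square:
  37: 37 − 1² = 36 = 6² ⇒ 37 = 1² + 6².
  Combine using the Brahmagupta–Fibonacci identity (a² + b²)(c² + d²) = (ac − bd)² + (ad + bc)² = (ac + bd)² + (ad − bc)²:
  37 · 37 = 1369: from (1² + 6²)(1² + 6²), take (1·1 − 6·6, 1·6 + 6·1) = (1 − 36, 6 + 6) = (-35, 12); dropping signs (only squares matter) gives (35, 12); check 35² + 12² = 1225 + 144 = 1369 ✓.
Step 4: Order so x ≤ y and verify: 12² + 35² = 144 + 1225 = 1369 = n. ✓

n = 1369 = 12² + 35² (one valid representation with x ≤ y).


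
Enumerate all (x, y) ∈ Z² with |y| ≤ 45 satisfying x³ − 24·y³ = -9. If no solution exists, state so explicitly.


The equation is x³ - 24y³ = -9. For fixed y, x³ = 24·y³ − 9, so a solution requires the RHS to be a perfect cube.
Strategy: iterate y from -45 to 45, compute RHS = 24·y³ − 9, and check whether it is a (positive or negative) perfect cube.
Check small values of y:
  y = 0: RHS = -9 is not a perfect cube.
  y = 1: RHS = 15 is not a perfect cube.
  y = -1: RHS = -33 is not a perfect cube.
  y = 2: RHS = 183 is not a perfect cube.
  y = -2: RHS = -201 is not a perfect cube.
  y = 3: RHS = 639 is not a perfect cube.
  y = -3: RHS = -657 is not a perfect cube.
Continuing the search up to |y| = 45 finds no solutions either.
No (x, y) in the scanned range satisfies the equation.

No integer solutions with |y| ≤ 45.


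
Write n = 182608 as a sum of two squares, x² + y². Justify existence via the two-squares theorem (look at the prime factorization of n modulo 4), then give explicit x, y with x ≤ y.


Step 1: Factor n = 182608 = 2^4 · 101 · 113.
Step 2: Check the mod-4 condition on each prime factor: 2 = 2 (special); 101 ≡ 1 (mod 4), exponent 1; 113 ≡ 1 (mod 4), exponent 1.
All primes ≡ 3 (mod 4) appear to even exponent (or don't appear), so by the two-squares theorem n IS expressible as a sum of two squares.
Step 3: Build a representation. Group n = k² · m with k = 4 and m = 101 · 113 = 11413 (a product of primes ≡ 1 (mod 4)); a representation of m scales to one of n via (k·x)² + (k·y)² = k²(x² + y²). Each prime p ≡ 1 (mod 4) is itself a sum of two squares; find a² by testing p − a² for a perfect square:
  101: 101 − 1² = 100 = 10² ⇒ 101 = 1² + 10².
  113: 113 − 1² = 112, 113 − 2² = 109, 113 − 3² = 104, 113 − 4² = 97, 113 − 5² = 88, 113 − 6² = 77, 113 − 7² = 64 = 8² ⇒ 113 = 7² + 8².
  Combine using the Brahmagupta–Fibonacci identity (a² + b²)(c² + d²) = (ac − bd)² + (ad + bc)² = (ac + bd)² + (ad − bc)²:
  101 · 113 = 11413: from (1² + 10²)(7² + 8²), take (1·7 − 10·8, 1·8 + 10·7) = (7 − 80, 8 + 70) = (-73, 78); dropping signs (only squares matter) gives (73, 78); check 73² + 78² = 5329 + 6084 = 11413 ✓.
  Scale by k = 4: (4·73, 4·78) = (292, 312).
Step 4: Order so x ≤ y and verify: 292² + 312² = 85264 + 97344 = 182608 = n. ✓

n = 182608 = 292² + 312² (one valid representation with x ≤ y).


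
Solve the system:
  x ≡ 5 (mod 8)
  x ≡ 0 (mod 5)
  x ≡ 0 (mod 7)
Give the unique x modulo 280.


Moduli 8, 5, 7 are pairwise coprime; by CRT there is a unique solution modulo M = 8 · 5 · 7 = 280.
Solve pairwise, accumulating the modulus:
  Start with x ≡ 5 (mod 8).
  Combine with x ≡ 0 (mod 5): since gcd(8, 5) = 1, we get a unique residue mod 40.
    Write x = 5 + 8·t and substitute into x ≡ 0 (mod 5): 8·t ≡ 0 − 5 = -5 (mod 5).
    Reduce coefficients mod 5: 3·t ≡ 0 (mod 5).
    The inverse of 3 mod 5 is 2 (since 3·2 = 6 = 1·5 + 1), so t ≡ 2·0 = 0 ≡ 0 (mod 5).
    Then x = 5 + 8·0 = 5, valid modulo lcm(8, 5) = 40: x ≡ 5 (mod 40).
  Combine with x ≡ 0 (mod 7): since gcd(40, 7) = 1, we get a unique residue mod 280.
    Write x = 5 + 40·t and substitute into x ≡ 0 (mod 7): 40·t ≡ 0 − 5 = -5 (mod 7).
    Reduce coefficients mod 7: 5·t ≡ 2 (mod 7).
    The inverse of 5 mod 7 is 3 (since 5·3 = 15 = 2·7 + 1), so t ≡ 3·2 = 6 ≡ 6 (mod 7).
    Then x = 5 + 40·6 = 245, valid modulo lcm(40, 7) = 280: x ≡ 245 (mod 280).
Verify: 245 mod 8 = 5 ✓, 245 mod 5 = 0 ✓, 245 mod 7 = 0 ✓.

x ≡ 245 (mod 280).


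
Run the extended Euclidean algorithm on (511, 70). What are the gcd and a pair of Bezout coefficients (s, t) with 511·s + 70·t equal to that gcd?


Euclidean algorithm on (511, 70) — divide until remainder is 0:
  511 = 7 · 70 + 21
  70 = 3 · 21 + 7
  21 = 3 · 7 + 0
gcd(511, 70) = 7.
Track Bezout coefficients alongside the remainders: start with r₀ = 511 = a·1 + b·0 (s = 1, t = 0) and r₁ = 70 = a·0 + b·1 (s = 0, t = 1); each new remainder r_{k+1} = r_{k-1} − q_k·r_k inherits s_{k+1} = s_{k-1} − q_k·s_k, t_{k+1} = t_{k-1} − q_k·t_k, so r_k = a·s_k + b·t_k at every step:
  q = 7: r = 21, s = 1 − 7·0 = 1, t = 0 − 7·1 = -7  (check: 511·1 + 70·(-7) = 21)
  q = 3: r = 7, s = 0 − 3·1 = -3, t = 1 − 3·(-7) = 22  (check: 511·(-3) + 70·22 = 7)
The row with r = 7 (the gcd) gives the Bezout coefficients s = -3, t = 22.
Result: 511 · (-3) + 70 · (22) = 7.

gcd(511, 70) = 7; s = -3, t = 22 (check: 511·(-3) + 70·22 = 7).


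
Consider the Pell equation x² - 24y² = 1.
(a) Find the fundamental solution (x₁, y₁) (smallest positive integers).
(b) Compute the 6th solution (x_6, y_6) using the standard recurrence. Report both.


Step 1: Find the fundamental solution (x₁, y₁) of x² - 24y² = 1.
  Expand √24 as a continued fraction. a₀ = ⌊√24⌋ = 4; iterate m_{k+1} = d_k·a_k − m_k, d_{k+1} = (24 − m_{k+1}²)/d_k, a_{k+1} = ⌊(a₀ + m_{k+1})/d_{k+1}⌋ (starting m₀ = 0, d₀ = 1), with convergents p_k = a_k·p_{k-1} + p_{k-2}, q_k = a_k·q_{k-1} + q_{k-2} (p₋₁ = 1, q₋₁ = 0):
  k = 0: a₀ = 4; p₀/q₀ = 4/1; p₀² − 24·q₀² = 16 − 24 = -8.
  k = 1: m = 4, d = 8, a = ⌊(4 + 4)/8⌋ = 1; p/q = (1·4 + 1)/(1·1 + 0) = 5/1; p² − 24·q² = 25 − 24 = 1.
  The first convergent with p² − 24·q² = 1 gives the fundamental solution (x₁, y₁) = (5, 1).
Step 2: Apply the recurrence (x_{n+1}, y_{n+1}) = (x₁x_n + 24y₁y_n, x₁y_n + y₁x_n) repeatedly.
  From (x_1, y_1) = (5, 1): x_2 = 5·5 + 24·1·1 = 49; y_2 = 5·1 + 1·5 = 10.
  From (x_2, y_2) = (49, 10): x_3 = 5·49 + 24·1·10 = 485; y_3 = 5·10 + 1·49 = 99.
  From (x_3, y_3) = (485, 99): x_4 = 5·485 + 24·1·99 = 4801; y_4 = 5·99 + 1·485 = 980.
  From (x_4, y_4) = (4801, 980): x_5 = 5·4801 + 24·1·980 = 47525; y_5 = 5·980 + 1·4801 = 9701.
  From (x_5, y_5) = (47525, 9701): x_6 = 5·47525 + 24·1·9701 = 470449; y_6 = 5·9701 + 1·47525 = 96030.
Step 3: Verify x_6² - 24·y_6² = 221322261601 - 221322261600 = 1 (should be 1). ✓

(x_1, y_1) = (5, 1); (x_6, y_6) = (470449, 96030).


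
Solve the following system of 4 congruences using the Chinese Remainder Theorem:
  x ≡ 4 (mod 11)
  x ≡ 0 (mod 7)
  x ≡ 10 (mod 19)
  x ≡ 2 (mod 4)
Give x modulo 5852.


Product of moduli M = 11 · 7 · 19 · 4 = 5852.
Merge one congruence at a time:
  Start: x ≡ 4 (mod 11).
  Combine with x ≡ 0 (mod 7); new modulus lcm = 77.
    Write x = 4 + 11·t and substitute into x ≡ 0 (mod 7): 11·t ≡ 0 − 4 = -4 (mod 7).
    Reduce coefficients mod 7: 4·t ≡ 3 (mod 7).
    The inverse of 4 mod 7 is 2 (since 4·2 = 8 = 1·7 + 1), so t ≡ 2·3 = 6 ≡ 6 (mod 7).
    Then x = 4 + 11·6 = 70, valid modulo lcm(11, 7) = 77: x ≡ 70 (mod 77).
  Combine with x ≡ 10 (mod 19); new modulus lcm = 1463.
    Write x = 70 + 77·t and substitute into x ≡ 10 (mod 19): 77·t ≡ 10 − 70 = -60 (mod 19).
    Reduce coefficients mod 19: 1·t ≡ 16 (mod 19).
    So t ≡ 16 (mod 19).
    Then x = 70 + 77·16 = 1302, valid modulo lcm(77, 19) = 1463: x ≡ 1302 (mod 1463).
  Combine with x ≡ 2 (mod 4); new modulus lcm = 5852.
    Write x = 1302 + 1463·t and substitute into x ≡ 2 (mod 4): 1463·t ≡ 2 − 1302 = -1300 (mod 4).
    Reduce coefficients mod 4: 3·t ≡ 0 (mod 4).
    The inverse of 3 mod 4 is 3 (since 3·3 = 9 = 2·4 + 1), so t ≡ 3·0 = 0 ≡ 0 (mod 4).
    Then x = 1302 + 1463·0 = 1302, valid modulo lcm(1463, 4) = 5852: x ≡ 1302 (mod 5852).
Verify against each original: 1302 mod 11 = 4, 1302 mod 7 = 0, 1302 mod 19 = 10, 1302 mod 4 = 2.

x ≡ 1302 (mod 5852).


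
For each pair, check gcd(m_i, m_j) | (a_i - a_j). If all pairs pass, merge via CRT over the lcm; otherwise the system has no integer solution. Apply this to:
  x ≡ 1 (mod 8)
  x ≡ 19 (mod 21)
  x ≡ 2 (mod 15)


Moduli 8, 21, 15 are not pairwise coprime, so CRT works modulo lcm(m_i) when all pairwise compatibility conditions hold.
Pairwise compatibility: gcd(m_i, m_j) must divide a_i - a_j for every pair.
Merge one congruence at a time:
  Start: x ≡ 1 (mod 8).
  Combine with x ≡ 19 (mod 21): gcd(8, 21) = 1; 19 - 1 = 18, which IS divisible by 1, so compatible.
    Write x = 1 + 8·t and substitute into x ≡ 19 (mod 21): 8·t ≡ 19 − 1 = 18 (mod 21).
    The inverse of 8 mod 21 is 8 (since 8·8 = 64 = 3·21 + 1), so t ≡ 8·18 = 144 ≡ 18 (mod 21).
    Then x = 1 + 8·18 = 145, valid modulo lcm(8, 21) = 168: x ≡ 145 (mod 168).
  Combine with x ≡ 2 (mod 15): gcd(168, 15) = 3, and 2 - 145 = -143 is NOT divisible by 3.
    ⇒ system is inconsistent (no integer solution).

No solution (the system is inconsistent).


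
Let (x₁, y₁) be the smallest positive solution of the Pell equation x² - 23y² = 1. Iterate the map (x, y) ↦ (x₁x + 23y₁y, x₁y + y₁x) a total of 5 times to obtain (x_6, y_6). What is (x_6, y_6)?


Step 1: Find the fundamental solution (x₁, y₁) of x² - 23y² = 1.
  Expand √23 as a continued fraction. a₀ = ⌊√23⌋ = 4; iterate m_{k+1} = d_k·a_k − m_k, d_{k+1} = (23 − m_{k+1}²)/d_k, a_{k+1} = ⌊(a₀ + m_{k+1})/d_{k+1}⌋ (starting m₀ = 0, d₀ = 1), with convergents p_k = a_k·p_{k-1} + p_{k-2}, q_k = a_k·q_{k-1} + q_{k-2} (p₋₁ = 1, q₋₁ = 0):
  k = 0: a₀ = 4; p₀/q₀ = 4/1; p₀² − 23·q₀² = 16 − 23 = -7.
  k = 1: m = 4, d = 7, a = ⌊(4 + 4)/7⌋ = 1; p/q = (1·4 + 1)/(1·1 + 0) = 5/1; p² − 23·q² = 25 − 23 = 2.
  k = 2: m = 3, d = 2, a = ⌊(4 + 3)/2⌋ = 3; p/q = (3·5 + 4)/(3·1 + 1) = 19/4; p² − 23·q² = 361 − 368 = -7.
  k = 3: m = 3, d = 7, a = ⌊(4 + 3)/7⌋ = 1; p/q = (1·19 + 5)/(1·4 + 1) = 24/5; p² − 23·q² = 576 − 575 = 1.
  The first convergent with p² − 23·q² = 1 gives the fundamental solution (x₁, y₁) = (24, 5).
Step 2: Apply the recurrence (x_{n+1}, y_{n+1}) = (x₁x_n + 23y₁y_n, x₁y_n + y₁x_n) repeatedly.
  From (x_1, y_1) = (24, 5): x_2 = 24·24 + 23·5·5 = 1151; y_2 = 24·5 + 5·24 = 240.
  From (x_2, y_2) = (1151, 240): x_3 = 24·1151 + 23·5·240 = 55224; y_3 = 24·240 + 5·1151 = 11515.
  From (x_3, y_3) = (55224, 11515): x_4 = 24·55224 + 23·5·11515 = 2649601; y_4 = 24·11515 + 5·55224 = 552480.
  From (x_4, y_4) = (2649601, 552480): x_5 = 24·2649601 + 23·5·552480 = 127125624; y_5 = 24·552480 + 5·2649601 = 26507525.
  From (x_5, y_5) = (127125624, 26507525): x_6 = 24·127125624 + 23·5·26507525 = 6099380351; y_6 = 24·26507525 + 5·127125624 = 1271808720.
Step 3: Verify x_6² - 23·y_6² = 37202440666164883201 - 37202440666164883200 = 1 (should be 1). ✓

(x_1, y_1) = (24, 5); (x_6, y_6) = (6099380351, 1271808720).


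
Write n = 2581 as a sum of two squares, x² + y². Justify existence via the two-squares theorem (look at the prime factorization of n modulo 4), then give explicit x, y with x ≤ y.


Step 1: Factor n = 2581 = 29 · 89.
Step 2: Check the mod-4 condition on each prime factor: 29 ≡ 1 (mod 4), exponent 1; 89 ≡ 1 (mod 4), exponent 1.
All primes ≡ 3 (mod 4) appear to even exponent (or don't appear), so by the two-squares theorem n IS expressible as a sum of two squares.
Step 3: Build a representation. Here n = 29 · 89 is a product of primes ≡ 1 (mod 4). Each prime p ≡ 1 (mod 4) is itself a sum of two squares; find a² by testing p − a² for a perfect square:
  29: 29 − 1² = 28, 29 − 2² = 25 = 5² ⇒ 29 = 2² + 5².
  89: 89 − 1² = 88, 89 − 2² = 85, 89 − 3² = 80, 89 − 4² = 73, 89 − 5² = 64 = 8² ⇒ 89 = 5² + 8².
  Combine using the Brahmagupta–Fibonacci identity (a² + b²)(c² + d²) = (ac − bd)² + (ad + bc)² = (ac + bd)² + (ad − bc)²:
  29 · 89 = 2581: from (2² + 5²)(5² + 8²), take (2·5 − 5·8, 2·8 + 5·5) = (10 − 40, 16 + 25) = (-30, 41); dropping signs (only squares matter) gives (30, 41); check 30² + 41² = 900 + 1681 = 2581 ✓.
Step 4: Order so x ≤ y and verify: 30² + 41² = 900 + 1681 = 2581 = n. ✓

n = 2581 = 30² + 41² (one valid representation with x ≤ y).


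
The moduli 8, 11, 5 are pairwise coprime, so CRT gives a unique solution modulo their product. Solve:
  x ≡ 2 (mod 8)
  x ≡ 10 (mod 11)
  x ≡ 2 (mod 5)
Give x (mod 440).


Moduli 8, 11, 5 are pairwise coprime; by CRT there is a unique solution modulo M = 8 · 11 · 5 = 440.
Solve pairwise, accumulating the modulus:
  Start with x ≡ 2 (mod 8).
  Combine with x ≡ 10 (mod 11): since gcd(8, 11) = 1, we get a unique residue mod 88.
    Write x = 2 + 8·t and substitute into x ≡ 10 (mod 11): 8·t ≡ 10 − 2 = 8 (mod 11).
    The inverse of 8 mod 11 is 7 (since 8·7 = 56 = 5·11 + 1), so t ≡ 7·8 = 56 ≡ 1 (mod 11).
    Then x = 2 + 8·1 = 10, valid modulo lcm(8, 11) = 88: x ≡ 10 (mod 88).
  Combine with x ≡ 2 (mod 5): since gcd(88, 5) = 1, we get a unique residue mod 440.
    Write x = 10 + 88·t and substitute into x ≡ 2 (mod 5): 88·t ≡ 2 − 10 = -8 (mod 5).
    Reduce coefficients mod 5: 3·t ≡ 2 (mod 5).
    The inverse of 3 mod 5 is 2 (since 3·2 = 6 = 1·5 + 1), so t ≡ 2·2 = 4 ≡ 4 (mod 5).
    Then x = 10 + 88·4 = 362, valid modulo lcm(88, 5) = 440: x ≡ 362 (mod 440).
Verify: 362 mod 8 = 2 ✓, 362 mod 11 = 10 ✓, 362 mod 5 = 2 ✓.

x ≡ 362 (mod 440).


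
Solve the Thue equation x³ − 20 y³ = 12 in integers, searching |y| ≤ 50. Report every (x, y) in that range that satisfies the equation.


The equation is x³ - 20y³ = 12. For fixed y, x³ = 20·y³ + 12, so a solution requires the RHS to be a perfect cube.
Strategy: iterate y from -50 to 50, compute RHS = 20·y³ + 12, and check whether it is a (positive or negative) perfect cube.
Check small values of y:
  y = 0: RHS = 12 is not a perfect cube.
  y = 1: RHS = 32 is not a perfect cube.
  y = -1: RHS = -8 = (-2)³ ⇒ x = -2 works.
  y = 2: RHS = 172 is not a perfect cube.
  y = -2: RHS = -148 is not a perfect cube.
  y = 3: RHS = 552 is not a perfect cube.
  y = -3: RHS = -528 is not a perfect cube.
Continuing the search up to |y| = 50 finds no further solutions beyond those listed.
Collected solutions: (-2, -1).

Solutions (with |y| ≤ 50): (-2, -1).


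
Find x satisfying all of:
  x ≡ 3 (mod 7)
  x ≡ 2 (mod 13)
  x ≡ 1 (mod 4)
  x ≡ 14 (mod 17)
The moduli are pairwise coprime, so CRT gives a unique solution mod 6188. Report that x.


Product of moduli M = 7 · 13 · 4 · 17 = 6188.
Merge one congruence at a time:
  Start: x ≡ 3 (mod 7).
  Combine with x ≡ 2 (mod 13); new modulus lcm = 91.
    Write x = 3 + 7·t and substitute into x ≡ 2 (mod 13): 7·t ≡ 2 − 3 = -1 (mod 13).
    Reduce coefficients mod 13: 7·t ≡ 12 (mod 13).
    The inverse of 7 mod 13 is 2 (since 7·2 = 14 = 1·13 + 1), so t ≡ 2·12 = 24 ≡ 11 (mod 13).
    Then x = 3 + 7·11 = 80, valid modulo lcm(7, 13) = 91: x ≡ 80 (mod 91).
  Combine with x ≡ 1 (mod 4); new modulus lcm = 364.
    Write x = 80 + 91·t and substitute into x ≡ 1 (mod 4): 91·t ≡ 1 − 80 = -79 (mod 4).
    Reduce coefficients mod 4: 3·t ≡ 1 (mod 4).
    The inverse of 3 mod 4 is 3 (since 3·3 = 9 = 2·4 + 1), so t ≡ 3·1 = 3 ≡ 3 (mod 4).
    Then x = 80 + 91·3 = 353, valid modulo lcm(91, 4) = 364: x ≡ 353 (mod 364).
  Combine with x ≡ 14 (mod 17); new modulus lcm = 6188.
    Write x = 353 + 364·t and substitute into x ≡ 14 (mod 17): 364·t ≡ 14 − 353 = -339 (mod 17).
    Reduce coefficients mod 17: 7·t ≡ 1 (mod 17).
    The inverse of 7 mod 17 is 5 (since 7·5 = 35 = 2·17 + 1), so t ≡ 5·1 = 5 ≡ 5 (mod 17).
    Then x = 353 + 364·5 = 2173, valid modulo lcm(364, 17) = 6188: x ≡ 2173 (mod 6188).
Verify against each original: 2173 mod 7 = 3, 2173 mod 13 = 2, 2173 mod 4 = 1, 2173 mod 17 = 14.

x ≡ 2173 (mod 6188).


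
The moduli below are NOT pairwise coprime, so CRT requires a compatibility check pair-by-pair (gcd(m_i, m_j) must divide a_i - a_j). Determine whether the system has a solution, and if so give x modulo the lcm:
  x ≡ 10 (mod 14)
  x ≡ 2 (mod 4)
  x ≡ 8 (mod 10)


Moduli 14, 4, 10 are not pairwise coprime, so CRT works modulo lcm(m_i) when all pairwise compatibility conditions hold.
Pairwise compatibility: gcd(m_i, m_j) must divide a_i - a_j for every pair.
Merge one congruence at a time:
  Start: x ≡ 10 (mod 14).
  Combine with x ≡ 2 (mod 4): gcd(14, 4) = 2; 2 - 10 = -8, which IS divisible by 2, so compatible.
    Write x = 10 + 14·t and substitute into x ≡ 2 (mod 4): 14·t ≡ 2 − 10 = -8 (mod 4).
    Divide the congruence (and modulus) by g = 2: 7·t ≡ -4 (mod 2).
    Reduce coefficients mod 2: 1·t ≡ 0 (mod 2).
    So t ≡ 0 (mod 2).
    Then x = 10 + 14·0 = 10, valid modulo lcm(14, 4) = 28: x ≡ 10 (mod 28).
  Combine with x ≡ 8 (mod 10): gcd(28, 10) = 2; 8 - 10 = -2, which IS divisible by 2, so compatible.
    Write x = 10 + 28·t and substitute into x ≡ 8 (mod 10): 28·t ≡ 8 − 10 = -2 (mod 10).
    Divide the congruence (and modulus) by g = 2: 14·t ≡ -1 (mod 5).
    Reduce coefficients mod 5: 4·t ≡ 4 (mod 5).
    The inverse of 4 mod 5 is 4 (since 4·4 = 16 = 3·5 + 1), so t ≡ 4·4 = 16 ≡ 1 (mod 5).
    Then x = 10 + 28·1 = 38, valid modulo lcm(28, 10) = 140: x ≡ 38 (mod 140).
Verify: 38 mod 14 = 10, 38 mod 4 = 2, 38 mod 10 = 8.

x ≡ 38 (mod 140).


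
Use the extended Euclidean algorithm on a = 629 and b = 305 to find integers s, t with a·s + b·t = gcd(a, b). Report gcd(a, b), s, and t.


Euclidean algorithm on (629, 305) — divide until remainder is 0:
  629 = 2 · 305 + 19
  305 = 16 · 19 + 1
  19 = 19 · 1 + 0
gcd(629, 305) = 1.
Track Bezout coefficients alongside the remainders: start with r₀ = 629 = a·1 + b·0 (s = 1, t = 0) and r₁ = 305 = a·0 + b·1 (s = 0, t = 1); each new remainder r_{k+1} = r_{k-1} − q_k·r_k inherits s_{k+1} = s_{k-1} − q_k·s_k, t_{k+1} = t_{k-1} − q_k·t_k, so r_k = a·s_k + b·t_k at every step:
  q = 2: r = 19, s = 1 − 2·0 = 1, t = 0 − 2·1 = -2  (check: 629·1 + 305·(-2) = 19)
  q = 16: r = 1, s = 0 − 16·1 = -16, t = 1 − 16·(-2) = 33  (check: 629·(-16) + 305·33 = 1)
The row with r = 1 (the gcd) gives the Bezout coefficients s = -16, t = 33.
Result: 629 · (-16) + 305 · (33) = 1.

gcd(629, 305) = 1; s = -16, t = 33 (check: 629·(-16) + 305·33 = 1).


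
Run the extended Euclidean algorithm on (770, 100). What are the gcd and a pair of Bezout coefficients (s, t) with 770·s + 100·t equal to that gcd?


Euclidean algorithm on (770, 100) — divide until remainder is 0:
  770 = 7 · 100 + 70
  100 = 1 · 70 + 30
  70 = 2 · 30 + 10
  30 = 3 · 10 + 0
gcd(770, 100) = 10.
Track Bezout coefficients alongside the remainders: start with r₀ = 770 = a·1 + b·0 (s = 1, t = 0) and r₁ = 100 = a·0 + b·1 (s = 0, t = 1); each new remainder r_{k+1} = r_{k-1} − q_k·r_k inherits s_{k+1} = s_{k-1} − q_k·s_k, t_{k+1} = t_{k-1} − q_k·t_k, so r_k = a·s_k + b·t_k at every step:
  q = 7: r = 70, s = 1 − 7·0 = 1, t = 0 − 7·1 = -7  (check: 770·1 + 100·(-7) = 70)
  q = 1: r = 30, s = 0 − 1·1 = -1, t = 1 − 1·(-7) = 8  (check: 770·(-1) + 100·8 = 30)
  q = 2: r = 10, s = 1 − 2·(-1) = 3, t = -7 − 2·8 = -23  (check: 770·3 + 100·(-23) = 10)
The row with r = 10 (the gcd) gives the Bezout coefficients s = 3, t = -23.
Result: 770 · (3) + 100 · (-23) = 10.

gcd(770, 100) = 10; s = 3, t = -23 (check: 770·3 + 100·(-23) = 10).
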